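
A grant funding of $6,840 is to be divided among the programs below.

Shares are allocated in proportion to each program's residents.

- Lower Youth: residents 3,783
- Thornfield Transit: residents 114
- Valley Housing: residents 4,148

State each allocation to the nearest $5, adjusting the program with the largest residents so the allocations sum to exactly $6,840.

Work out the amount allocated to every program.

Combined residents = 8,045.
Proportional shares: Lower Youth 3,783/8,045 × $6,840 = 3,216.37; Thornfield Transit 114/8,045 × $6,840 = 96.92; Valley Housing 4,148/8,045 × $6,840 = 3,526.70.
At nearest $5: Lower Youth $3,215; Thornfield Transit $95; Valley Housing $3,525. Sum = $6,835.
Difference $6,840 − $6,835 = +$5 applied to largest residents (Valley Housing): Valley Housing becomes $3,530.

Lower Youth: $3,215; Thornfield Transit: $95; Valley Housing: $3,530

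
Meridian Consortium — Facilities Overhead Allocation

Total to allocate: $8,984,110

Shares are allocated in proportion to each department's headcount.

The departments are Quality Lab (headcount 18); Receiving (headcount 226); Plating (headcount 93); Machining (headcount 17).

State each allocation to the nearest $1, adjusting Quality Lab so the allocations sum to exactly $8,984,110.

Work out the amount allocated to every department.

Total headcount = 354.
Proportional shares: Quality Lab 18/354 × $8,984,110 = 456,819.15; Receiving 226/354 × $8,984,110 = 5,735,618.25; Plating 93/354 × $8,984,110 = 2,360,232.29; Machining 17/354 × $8,984,110 = 431,440.31.
At nearest $1: Quality Lab $456,819; Receiving $5,735,618; Plating $2,360,232; Machining $431,440. Sum = $8,984,109.
Difference $8,984,110 − $8,984,109 = +$1 applied to Quality Lab: Quality Lab becomes $456,820.

Quality Lab: $456,820; Receiving: $5,735,618; Plating: $2,360,232; Machining: $431,440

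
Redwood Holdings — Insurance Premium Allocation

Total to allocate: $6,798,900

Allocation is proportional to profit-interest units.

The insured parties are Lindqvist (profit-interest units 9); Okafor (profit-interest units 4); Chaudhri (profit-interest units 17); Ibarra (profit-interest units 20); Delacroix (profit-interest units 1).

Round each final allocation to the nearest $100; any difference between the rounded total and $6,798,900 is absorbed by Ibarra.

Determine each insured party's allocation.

Profit-interest units total: 51.
Proportional shares: Lindqvist 9/51 × $6,798,900 = 1,199,805.88; Okafor 4/51 × $6,798,900 = 533,247.06; Chaudhri 17/51 × $6,798,900 = 2,266,300.00; Ibarra 20/51 × $6,798,900 = 2,666,235.29; Delacroix 1/51 × $6,798,900 = 133,311.76.
After rounding ($100): Lindqvist $1,199,800; Okafor $533,200; Chaudhri $2,266,300; Ibarra $2,666,200; Delacroix $133,300. Sum = $6,798,800.
Difference $6,798,900 − $6,798,800 = +$100 applied to Ibarra: Ibarra becomes $2,666,300.

Lindqvist: $1,199,800; Okafor: $533,200; Chaudhri: $2,266,300; Ibarra: $2,666,300; Delacroix: $133,300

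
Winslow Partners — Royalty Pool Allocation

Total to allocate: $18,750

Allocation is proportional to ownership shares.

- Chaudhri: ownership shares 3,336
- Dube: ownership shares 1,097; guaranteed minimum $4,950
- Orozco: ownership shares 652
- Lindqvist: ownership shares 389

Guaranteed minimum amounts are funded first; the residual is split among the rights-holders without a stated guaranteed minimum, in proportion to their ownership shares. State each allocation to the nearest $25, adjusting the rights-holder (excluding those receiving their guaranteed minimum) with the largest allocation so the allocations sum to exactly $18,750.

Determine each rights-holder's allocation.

Chaudhri: $10,525 | Dube: $4,950 | Orozco: $2,050 | Lindqvist: $1,225

Fund the minimums — Dube $4,950. Balance $13,800.
Balance split over remaining ownership shares 4,377: Chaudhri 10,517.89 → $10,525; Orozco 2,055.65 → $2,050; Lindqvist 1,226.46 → $1,225.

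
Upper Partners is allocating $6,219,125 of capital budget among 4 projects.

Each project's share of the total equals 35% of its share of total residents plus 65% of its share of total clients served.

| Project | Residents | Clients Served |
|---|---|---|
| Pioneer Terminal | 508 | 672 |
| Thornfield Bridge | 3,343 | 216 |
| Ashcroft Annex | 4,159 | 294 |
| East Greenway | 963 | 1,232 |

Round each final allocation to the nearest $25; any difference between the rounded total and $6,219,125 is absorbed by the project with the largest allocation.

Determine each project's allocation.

Totals — residents 8,973, clients served 2,414.
Combined weights (35% residents + 65% clients served): Pioneer Terminal 0.2008; Thornfield Bridge 0.1886; Ashcroft Annex 0.2414; East Greenway 0.3693.
Proportional shares: Pioneer Terminal 1,248,548.37; Thornfield Bridge 1,172,662.51; Ashcroft Annex 1,501,227.00; East Greenway 2,296,687.13.
After rounding ($25): Pioneer Terminal $1,248,550; Thornfield Bridge $1,172,675; Ashcroft Annex $1,501,225; East Greenway $2,296,675. Sum = $6,219,125.
Sum already equals the total — no adjustment.

Pioneer Terminal: $1,248,550 | Thornfield Bridge: $1,172,675 | Ashcroft Annex: $1,501,225 | East Greenway: $2,296,675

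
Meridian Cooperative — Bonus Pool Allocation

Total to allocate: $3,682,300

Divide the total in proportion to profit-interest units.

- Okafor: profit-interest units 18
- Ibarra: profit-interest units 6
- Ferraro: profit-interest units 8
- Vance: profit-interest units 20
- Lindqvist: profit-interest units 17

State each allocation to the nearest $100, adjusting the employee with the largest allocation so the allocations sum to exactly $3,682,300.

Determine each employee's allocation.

Okafor: $960,600; Ibarra: $320,200; Ferraro: $426,900; Vance: $1,067,400; Lindqvist: $907,200

Combined profit-interest units = 69.
Raw shares: Okafor 18/69 × $3,682,300 = 960,600.00; Ibarra 6/69 × $3,682,300 = 320,200.00; Ferraro 8/69 × $3,682,300 = 426,933.33; Vance 20/69 × $3,682,300 = 1,067,333.33; Lindqvist 17/69 × $3,682,300 = 907,233.33.
At nearest $100: Okafor $960,600; Ibarra $320,200; Ferraro $426,900; Vance $1,067,300; Lindqvist $907,200. Sum = $3,682,200.
Difference $3,682,300 − $3,682,200 = +$100 applied to largest allocation (Vance): Vance becomes $1,067,400.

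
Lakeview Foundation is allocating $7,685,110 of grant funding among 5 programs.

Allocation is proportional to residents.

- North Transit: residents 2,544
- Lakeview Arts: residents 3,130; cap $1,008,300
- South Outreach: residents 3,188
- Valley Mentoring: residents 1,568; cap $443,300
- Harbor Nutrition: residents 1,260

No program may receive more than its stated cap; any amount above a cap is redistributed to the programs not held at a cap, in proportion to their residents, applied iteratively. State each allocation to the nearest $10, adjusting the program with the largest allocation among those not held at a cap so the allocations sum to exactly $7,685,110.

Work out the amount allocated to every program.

North Transit: $2,268,030 | Lakeview Arts: $1,008,300 | South Outreach: $2,842,160 | Valley Mentoring: $443,300 | Harbor Nutrition: $1,123,320

Combined residents = 11,690.
Proportional shares (ignoring caps): North Transit 1,672,448.23; Lakeview Arts 2,057,689.85; South Outreach 2,095,819.56; Valley Mentoring 1,030,817.15; Harbor Nutrition 828,335.21.
Cap binds for Lakeview Arts ($1,008,300), Valley Mentoring ($443,300); remaining pool $6,233,510 reallocated over remaining residents 6,992.
Shares after redistribution: North Transit 2,268,027.67 → $2,268,030; South Outreach 2,842,166.74 → $2,842,170; Harbor Nutrition 1,123,315.59 → $1,123,320.
Rounding difference −$10 applied to South Outreach → $2,842,160.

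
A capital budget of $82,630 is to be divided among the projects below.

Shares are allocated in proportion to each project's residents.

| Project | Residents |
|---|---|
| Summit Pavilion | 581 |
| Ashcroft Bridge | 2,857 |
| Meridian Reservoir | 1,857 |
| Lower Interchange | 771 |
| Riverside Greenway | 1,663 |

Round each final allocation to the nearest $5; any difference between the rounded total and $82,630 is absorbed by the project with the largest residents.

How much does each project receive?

Summit Pavilion: $6,210; Ashcroft Bridge: $30,540; Meridian Reservoir: $19,855; Lower Interchange: $8,245; Riverside Greenway: $17,780

Residents total: 7,729.
Proportional shares: Summit Pavilion 581/7,729 × $82,630 = 6,211.42; Ashcroft Bridge 2,857/7,729 × $82,630 = 30,543.91; Meridian Reservoir 1,857/7,729 × $82,630 = 19,853.01; Lower Interchange 771/7,729 × $82,630 = 8,242.69; Riverside Greenway 1,663/7,729 × $82,630 = 17,778.97.
After rounding ($5): Summit Pavilion $6,210; Ashcroft Bridge $30,545; Meridian Reservoir $19,855; Lower Interchange $8,245; Riverside Greenway $17,780. Sum = $82,635.
Difference $82,630 − $82,635 = −$5 applied to largest residents (Ashcroft Bridge): Ashcroft Bridge becomes $30,540.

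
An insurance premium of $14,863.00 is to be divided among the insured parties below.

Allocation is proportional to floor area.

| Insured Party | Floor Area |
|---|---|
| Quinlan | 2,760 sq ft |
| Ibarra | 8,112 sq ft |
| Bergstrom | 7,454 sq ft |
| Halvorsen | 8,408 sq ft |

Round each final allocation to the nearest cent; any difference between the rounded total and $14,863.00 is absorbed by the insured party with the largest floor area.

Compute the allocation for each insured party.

Quinlan: $1,534.45 | Ibarra: $4,509.94 | Bergstrom: $4,144.12 | Halvorsen: $4,674.49

Combined floor area = 2,760 + 8,112 + 7,454 + 8,408 = 26,734.
Unrounded shares: Quinlan 1,534.4460; Ibarra 4,509.9370; Bergstrom 4,144.1162; Halvorsen 4,674.5008.
Rounded to nearest cent: Quinlan $1,534.45; Ibarra $4,509.94; Bergstrom $4,144.12; Halvorsen $4,674.50. Sum = $14,863.01.
Difference $14,863.00 − $14,863.01 = −$0.01 applied to largest floor area (Halvorsen): Halvorsen becomes $4,674.49.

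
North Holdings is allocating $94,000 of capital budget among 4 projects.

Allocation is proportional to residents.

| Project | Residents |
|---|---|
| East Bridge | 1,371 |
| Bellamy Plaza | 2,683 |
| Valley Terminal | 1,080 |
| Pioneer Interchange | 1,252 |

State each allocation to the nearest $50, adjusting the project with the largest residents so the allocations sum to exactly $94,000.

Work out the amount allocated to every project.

Sum of residents: 1,371 + 2,683 + 1,080 + 1,252 = 6,386.
Proportional shares: East Bridge 20,180.71; Bellamy Plaza 39,492.95; Valley Terminal 15,897.28; Pioneer Interchange 18,429.06.
Rounded to nearest $50: East Bridge $20,200; Bellamy Plaza $39,500; Valley Terminal $15,900; Pioneer Interchange $18,450. Sum = $94,050.
Difference $94,000 − $94,050 = −$50 applied to largest residents (Bellamy Plaza): Bellamy Plaza becomes $39,450.

East Bridge: $20,200 | Bellamy Plaza: $39,450 | Valley Terminal: $15,900 | Pioneer Interchange: $18,450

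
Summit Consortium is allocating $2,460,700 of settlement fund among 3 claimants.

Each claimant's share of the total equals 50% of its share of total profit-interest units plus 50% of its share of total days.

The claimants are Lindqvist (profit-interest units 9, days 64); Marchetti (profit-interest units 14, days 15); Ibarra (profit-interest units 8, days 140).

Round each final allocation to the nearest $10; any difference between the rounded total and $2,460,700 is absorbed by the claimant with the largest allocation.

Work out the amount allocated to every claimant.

Profit-interest units total 31; days total 219.
Combined weights (50% profit-interest units + 50% days): Lindqvist 0.2913; Marchetti 0.2601; Ibarra 0.4487.
Unrounded shares: Lindqvist 716,752.72; Marchetti 639,912.48; Ibarra 1,104,034.79.
After rounding ($10): Lindqvist $716,750; Marchetti $639,910; Ibarra $1,104,030. Sum = $2,460,690.
Difference $2,460,700 − $2,460,690 = +$10 applied to largest allocation (Ibarra): Ibarra becomes $1,104,040.

Lindqvist: $716,750; Marchetti: $639,910; Ibarra: $1,104,040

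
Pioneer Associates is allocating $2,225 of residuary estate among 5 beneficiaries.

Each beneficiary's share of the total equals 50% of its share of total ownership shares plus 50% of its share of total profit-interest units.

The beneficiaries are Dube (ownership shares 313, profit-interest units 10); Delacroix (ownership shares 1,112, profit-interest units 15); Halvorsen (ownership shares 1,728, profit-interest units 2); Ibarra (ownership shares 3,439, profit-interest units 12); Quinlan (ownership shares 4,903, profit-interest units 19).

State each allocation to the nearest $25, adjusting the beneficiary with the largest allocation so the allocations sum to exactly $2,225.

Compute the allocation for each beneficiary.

Dube: $225 · Delacroix: $400 · Halvorsen: $200 · Ibarra: $575 · Quinlan: $825

Ownership shares total 11,495; profit-interest units total 58.
Composite weights (50% ownership shares + 50% profit-interest units): Dube 0.0998; Delacroix 0.1777; Halvorsen 0.0924; Ibarra 0.2530; Quinlan 0.3771.
Unrounded shares: Dube 222.10; Delacroix 395.34; Halvorsen 205.60; Ibarra 563.00; Quinlan 838.96.
Rounded to nearest $25: Dube $225; Delacroix $400; Halvorsen $200; Ibarra $575; Quinlan $850. Sum = $2,250.
Difference $2,225 − $2,250 = −$25 applied to largest allocation (Quinlan): Quinlan becomes $825.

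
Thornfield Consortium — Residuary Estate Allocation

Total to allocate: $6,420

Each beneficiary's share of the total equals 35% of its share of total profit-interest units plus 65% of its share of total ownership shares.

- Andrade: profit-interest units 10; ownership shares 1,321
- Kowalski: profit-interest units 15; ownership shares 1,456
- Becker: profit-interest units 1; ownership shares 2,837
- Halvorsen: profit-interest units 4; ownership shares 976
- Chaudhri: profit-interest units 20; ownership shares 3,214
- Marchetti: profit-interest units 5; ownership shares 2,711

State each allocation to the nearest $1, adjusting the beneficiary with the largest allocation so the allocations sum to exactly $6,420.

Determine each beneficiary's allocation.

Andrade: $849 | Kowalski: $1,098 | Becker: $987 | Halvorsen: $489 | Chaudhri: $1,889 | Marchetti: $1,108

Profit-interest units total 55; ownership shares total 12,515.
Combined weights (35% profit-interest units + 65% ownership shares): Andrade 0.1322; Kowalski 0.1711; Becker 0.1537; Halvorsen 0.0761; Chaudhri 0.2942; Marchetti 0.1726.
Pro-rata amounts: Andrade 849.02; Kowalski 1,098.31; Becker 986.82; Halvorsen 488.86; Chaudhri 1,888.77; Marchetti 1,108.23.
At nearest $1: Andrade $849; Kowalski $1,098; Becker $987; Halvorsen $489; Chaudhri $1,889; Marchetti $1,108. Sum = $6,420.
No rounding difference to absorb.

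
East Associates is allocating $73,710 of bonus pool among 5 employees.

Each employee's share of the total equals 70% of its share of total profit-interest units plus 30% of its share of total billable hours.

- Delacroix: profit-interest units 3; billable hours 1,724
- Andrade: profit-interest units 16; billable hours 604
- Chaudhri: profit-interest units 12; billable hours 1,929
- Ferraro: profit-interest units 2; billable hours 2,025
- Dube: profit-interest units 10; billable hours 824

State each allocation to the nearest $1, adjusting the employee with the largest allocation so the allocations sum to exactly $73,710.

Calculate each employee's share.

Delacroix: $8,965; Andrade: $21,079; Chaudhri: $20,402; Ferraro: $8,701; Dube: $14,563

Profit-interest units total 43; billable hours total 7,106.
Blended shares (70% profit-interest units + 30% billable hours): Delacroix 0.1216; Andrade 0.2860; Chaudhri 0.2768; Ferraro 0.1180; Dube 0.1976.
Raw shares: Delacroix 8,964.67; Andrade 21,078.46; Chaudhri 20,401.97; Ferraro 8,701.41; Dube 14,563.49.
Rounded to nearest $1: Delacroix $8,965; Andrade $21,078; Chaudhri $20,402; Ferraro $8,701; Dube $14,563. Sum = $73,709.
Difference $73,710 − $73,709 = +$1 applied to largest allocation (Andrade): Andrade becomes $21,079.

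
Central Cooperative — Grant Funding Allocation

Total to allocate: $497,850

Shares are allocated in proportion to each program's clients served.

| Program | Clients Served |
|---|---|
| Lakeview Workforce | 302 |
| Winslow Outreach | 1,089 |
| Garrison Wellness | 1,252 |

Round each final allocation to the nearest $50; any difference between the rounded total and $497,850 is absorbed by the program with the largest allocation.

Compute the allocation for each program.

Lakeview Workforce: $56,900 | Winslow Outreach: $205,150 | Garrison Wellness: $235,800

Total clients served = 2,643.
Unrounded shares: Lakeview Workforce 302/2,643 × $497,850 = 56,886.38; Winslow Outreach 1,089/2,643 × $497,850 = 205,130.02; Garrison Wellness 1,252/2,643 × $497,850 = 235,833.60.
Rounded to nearest $50: Lakeview Workforce $56,900; Winslow Outreach $205,150; Garrison Wellness $235,850. Sum = $497,900.
Difference $497,850 − $497,900 = −$50 applied to largest allocation (Garrison Wellness): Garrison Wellness becomes $235,800.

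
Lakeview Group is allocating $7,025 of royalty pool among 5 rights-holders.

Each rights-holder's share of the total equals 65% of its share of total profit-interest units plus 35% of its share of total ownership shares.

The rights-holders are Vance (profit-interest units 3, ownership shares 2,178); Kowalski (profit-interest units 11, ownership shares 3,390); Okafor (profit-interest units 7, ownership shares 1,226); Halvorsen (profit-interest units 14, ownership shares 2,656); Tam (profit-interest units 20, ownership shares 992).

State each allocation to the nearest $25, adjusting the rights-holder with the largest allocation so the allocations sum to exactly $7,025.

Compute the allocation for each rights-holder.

Totals — profit-interest units 55, ownership shares 10,442.
Combined weights (65% profit-interest units + 35% ownership shares): Vance 0.1085; Kowalski 0.2436; Okafor 0.1238; Halvorsen 0.2545; Tam 0.2696.
Proportional shares: Vance 761.92; Kowalski 1,711.48; Okafor 869.84; Halvorsen 1,787.72; Tam 1,894.04.
At nearest $25: Vance $750; Kowalski $1,700; Okafor $875; Halvorsen $1,800; Tam $1,900. Sum = $7,025.
Sum already equals the total — no adjustment.

Vance: $750; Kowalski: $1,700; Okafor: $875; Halvorsen: $1,800; Tam: $1,900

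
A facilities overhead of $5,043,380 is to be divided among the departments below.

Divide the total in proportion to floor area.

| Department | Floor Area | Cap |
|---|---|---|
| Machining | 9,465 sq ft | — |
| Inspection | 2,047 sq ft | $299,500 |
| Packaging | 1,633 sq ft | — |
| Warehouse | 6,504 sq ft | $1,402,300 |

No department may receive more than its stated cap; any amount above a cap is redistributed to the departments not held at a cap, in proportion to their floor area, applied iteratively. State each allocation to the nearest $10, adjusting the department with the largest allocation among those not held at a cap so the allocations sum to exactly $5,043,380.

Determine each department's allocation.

Combined floor area = 19,649.
Pro-rata shares before constraints: Machining 2,429,415.83; Inspection 525,410.90; Packaging 419,148.02; Warehouse 1,669,405.24.
Held at cap: Inspection ($299,500), Warehouse ($1,402,300); balance $3,341,580 reallocated over remaining floor area 11,098.
Redistributed shares: Machining 2,849,887.79 → $2,849,890; Packaging 491,692.21 → $491,690.

Machining: $2,849,890; Inspection: $299,500; Packaging: $491,690; Warehouse: $1,402,300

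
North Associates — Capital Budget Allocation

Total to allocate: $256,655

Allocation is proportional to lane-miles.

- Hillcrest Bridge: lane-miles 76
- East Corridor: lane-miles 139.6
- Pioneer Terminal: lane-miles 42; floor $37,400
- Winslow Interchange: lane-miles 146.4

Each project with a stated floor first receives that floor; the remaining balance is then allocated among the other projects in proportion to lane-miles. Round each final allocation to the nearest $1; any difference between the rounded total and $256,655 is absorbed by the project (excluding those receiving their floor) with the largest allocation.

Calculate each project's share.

Fund the minimums — Pioneer Terminal $37,400. Remaining pool $219,255.
Remaining pool split over remaining lane-miles 362: Hillcrest Bridge 46,031.44 → $46,031; East Corridor 84,552.48 → $84,552; Winslow Interchange 88,671.08 → $88,671.
Rounding difference +$1 applied to Winslow Interchange → $88,672.

Hillcrest Bridge: $46,031 | East Corridor: $84,552 | Pioneer Terminal: $37,400 | Winslow Interchange: $88,672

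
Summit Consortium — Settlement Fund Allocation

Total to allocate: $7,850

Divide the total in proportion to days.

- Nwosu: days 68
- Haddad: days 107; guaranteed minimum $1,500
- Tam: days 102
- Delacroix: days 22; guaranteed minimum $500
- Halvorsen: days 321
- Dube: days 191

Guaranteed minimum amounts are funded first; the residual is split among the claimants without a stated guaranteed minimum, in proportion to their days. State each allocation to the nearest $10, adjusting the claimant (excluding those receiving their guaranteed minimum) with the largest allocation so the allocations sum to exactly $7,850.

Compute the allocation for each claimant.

Minimums first: Haddad $1,500; Delacroix $500. Balance $5,850.
Balance split over remaining days 682: Nwosu 583.28 → $580; Tam 874.93 → $870; Halvorsen 2,753.45 → $2,750; Dube 1,638.34 → $1,640.
Rounding difference +$10 applied to Halvorsen → $2,760.

Nwosu: $580 | Haddad: $1,500 | Tam: $870 | Delacroix: $500 | Halvorsen: $2,760 | Dube: $1,640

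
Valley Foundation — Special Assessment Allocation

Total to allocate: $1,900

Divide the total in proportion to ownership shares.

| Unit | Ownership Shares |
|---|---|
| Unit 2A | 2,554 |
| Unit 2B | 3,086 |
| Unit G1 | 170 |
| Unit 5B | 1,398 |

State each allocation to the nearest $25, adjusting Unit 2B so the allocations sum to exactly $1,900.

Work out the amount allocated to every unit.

Unit 2A: $675 | Unit 2B: $800 | Unit G1: $50 | Unit 5B: $375

Total ownership shares = 7,208.
Pro-rata amounts: Unit 2A 2,554/7,208 × $1,900 = 673.22; Unit 2B 3,086/7,208 × $1,900 = 813.46; Unit G1 170/7,208 × $1,900 = 44.81; Unit 5B 1,398/7,208 × $1,900 = 368.51.
At nearest $25: Unit 2A $675; Unit 2B $825; Unit G1 $50; Unit 5B $375. Sum = $1,925.
Difference $1,900 − $1,925 = −$25 applied to Unit 2B: Unit 2B becomes $800.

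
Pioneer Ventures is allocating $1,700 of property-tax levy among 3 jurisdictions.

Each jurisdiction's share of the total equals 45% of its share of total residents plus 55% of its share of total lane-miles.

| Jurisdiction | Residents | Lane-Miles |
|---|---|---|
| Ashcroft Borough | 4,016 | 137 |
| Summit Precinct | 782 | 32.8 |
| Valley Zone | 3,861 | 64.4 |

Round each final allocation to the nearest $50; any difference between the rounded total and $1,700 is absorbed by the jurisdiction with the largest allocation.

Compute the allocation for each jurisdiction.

Residents total 8,659; lane-miles total 234.2.
Blended shares (45% residents + 55% lane-miles): Ashcroft Borough 0.5304; Summit Precinct 0.1177; Valley Zone 0.3519.
Raw shares: Ashcroft Borough 901.75; Summit Precinct 200.04; Valley Zone 598.21.
Rounded to nearest $50: Ashcroft Borough $900; Summit Precinct $200; Valley Zone $600. Sum = $1,700.
Rounded total matches; no reconciliation needed.

Ashcroft Borough: $900; Summit Precinct: $200; Valley Zone: $600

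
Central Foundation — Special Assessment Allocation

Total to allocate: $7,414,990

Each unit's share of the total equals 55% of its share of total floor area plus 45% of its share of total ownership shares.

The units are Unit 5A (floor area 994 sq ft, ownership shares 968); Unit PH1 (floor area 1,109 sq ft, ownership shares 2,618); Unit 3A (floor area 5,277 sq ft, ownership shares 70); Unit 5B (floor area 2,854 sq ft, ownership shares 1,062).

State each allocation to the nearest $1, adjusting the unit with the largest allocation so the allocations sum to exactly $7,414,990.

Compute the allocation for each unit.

Floor area total 10,234; ownership shares total 4,718.
Combined weights (55% floor area + 45% ownership shares): Unit 5A 0.1457; Unit PH1 0.3093; Unit 3A 0.2903; Unit 5B 0.2547.
Proportional shares: Unit 5A 1,080,714.25; Unit PH1 2,293,483.22; Unit 3A 2,152,388.79; Unit 5B 1,888,403.74.
After rounding ($1): Unit 5A $1,080,714; Unit PH1 $2,293,483; Unit 3A $2,152,389; Unit 5B $1,888,404. Sum = $7,414,990.
Rounded total matches; no reconciliation needed.

Unit 5A: $1,080,714 · Unit PH1: $2,293,483 · Unit 3A: $2,152,389 · Unit 5B: $1,888,404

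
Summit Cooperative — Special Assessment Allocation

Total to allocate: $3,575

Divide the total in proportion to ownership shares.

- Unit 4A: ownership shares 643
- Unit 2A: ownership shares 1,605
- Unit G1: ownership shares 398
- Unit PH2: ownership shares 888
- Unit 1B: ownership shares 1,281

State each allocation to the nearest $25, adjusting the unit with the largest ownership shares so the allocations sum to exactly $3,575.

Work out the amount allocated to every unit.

Ownership shares total: 643 + 1,605 + 398 + 888 + 1,281 = 4,815.
Unrounded shares: Unit 4A 477.41; Unit 2A 1,191.67; Unit G1 295.50; Unit PH2 659.31; Unit 1B 951.11.
Rounded to nearest $25: Unit 4A $475; Unit 2A $1,200; Unit G1 $300; Unit PH2 $650; Unit 1B $950. Sum = $3,575.
Sum already equals the total — no adjustment.

Unit 4A: $475 | Unit 2A: $1,200 | Unit G1: $300 | Unit PH2: $650 | Unit 1B: $950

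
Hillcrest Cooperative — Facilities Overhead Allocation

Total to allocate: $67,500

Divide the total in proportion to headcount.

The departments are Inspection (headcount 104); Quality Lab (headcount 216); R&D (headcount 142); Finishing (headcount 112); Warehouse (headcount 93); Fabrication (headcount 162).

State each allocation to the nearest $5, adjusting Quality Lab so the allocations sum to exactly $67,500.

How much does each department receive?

Inspection: $8,470; Quality Lab: $17,590; R&D: $11,560; Finishing: $9,120; Warehouse: $7,570; Fabrication: $13,190

Headcount total: 829.
Unrounded shares: Inspection 104/829 × $67,500 = 8,468.03; Quality Lab 216/829 × $67,500 = 17,587.45; R&D 142/829 × $67,500 = 11,562.12; Finishing 112/829 × $67,500 = 9,119.42; Warehouse 93/829 × $67,500 = 7,572.38; Fabrication 162/829 × $67,500 = 13,190.59.
Rounded to nearest $5: Inspection $8,470; Quality Lab $17,585; R&D $11,560; Finishing $9,120; Warehouse $7,570; Fabrication $13,190. Sum = $67,495.
Difference $67,500 − $67,495 = +$5 applied to Quality Lab: Quality Lab becomes $17,590.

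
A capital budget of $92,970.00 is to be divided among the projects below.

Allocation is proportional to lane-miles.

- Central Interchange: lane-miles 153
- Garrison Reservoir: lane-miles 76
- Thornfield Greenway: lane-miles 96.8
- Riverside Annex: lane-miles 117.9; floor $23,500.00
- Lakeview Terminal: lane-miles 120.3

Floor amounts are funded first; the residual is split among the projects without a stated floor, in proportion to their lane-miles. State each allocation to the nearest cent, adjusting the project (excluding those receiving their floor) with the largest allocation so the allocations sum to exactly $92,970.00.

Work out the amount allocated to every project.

Central Interchange: $23,826.30; Garrison Reservoir: $11,835.28; Thornfield Greenway: $15,074.41; Riverside Annex: $23,500.00; Lakeview Terminal: $18,734.01

Minimums first: Riverside Annex $23,500.00. Residual $69,470.00.
Residual split over remaining lane-miles 446.1: Central Interchange 23,826.2946 → $23,826.29; Garrison Reservoir 11,835.2836 → $11,835.28; Thornfield Greenway 15,074.4138 → $15,074.41; Lakeview Terminal 18,734.0081 → $18,734.01.
Rounding difference +$0.01 applied to Central Interchange → $23,826.30.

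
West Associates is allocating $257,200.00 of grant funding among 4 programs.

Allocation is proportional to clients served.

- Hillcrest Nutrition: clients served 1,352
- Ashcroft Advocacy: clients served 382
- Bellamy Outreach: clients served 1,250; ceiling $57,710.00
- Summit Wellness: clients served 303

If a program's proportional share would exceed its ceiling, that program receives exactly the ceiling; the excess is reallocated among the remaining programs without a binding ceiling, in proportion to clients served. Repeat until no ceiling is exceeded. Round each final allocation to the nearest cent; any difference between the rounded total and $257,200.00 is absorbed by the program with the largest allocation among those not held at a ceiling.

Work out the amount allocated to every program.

Hillcrest Nutrition: $132,405.73 | Ashcroft Advocacy: $37,410.50 | Bellamy Outreach: $57,710.00 | Summit Wellness: $29,673.77

Sum of clients served: 3,287.
Proportional shares (ignoring caps): Hillcrest Nutrition 105,790.8123; Ashcroft Advocacy 29,890.5993; Bellamy Outreach 97,809.5528; Summit Wellness 23,709.0356.
Capped: Bellamy Outreach ($57,710.00); balance $199,490.00 reallocated over remaining clients served 2,037.
Shares after redistribution: Hillcrest Nutrition 132,405.7339 → $132,405.73; Ashcroft Advocacy 37,410.4958 → $37,410.50; Summit Wellness 29,673.7703 → $29,673.77.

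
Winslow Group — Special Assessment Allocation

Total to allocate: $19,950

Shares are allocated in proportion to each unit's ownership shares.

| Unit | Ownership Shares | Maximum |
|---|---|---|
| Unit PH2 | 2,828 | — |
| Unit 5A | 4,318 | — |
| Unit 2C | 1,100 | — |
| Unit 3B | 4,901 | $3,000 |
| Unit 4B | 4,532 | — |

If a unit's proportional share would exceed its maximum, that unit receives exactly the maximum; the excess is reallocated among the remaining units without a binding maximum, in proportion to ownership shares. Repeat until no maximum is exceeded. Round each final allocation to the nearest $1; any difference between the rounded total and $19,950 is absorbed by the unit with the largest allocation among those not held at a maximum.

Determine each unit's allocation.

Unit PH2: $3,751 | Unit 5A: $5,728 | Unit 2C: $1,459 | Unit 3B: $3,000 | Unit 4B: $6,012

Sum of ownership shares: 17,679.
Pro-rata shares before constraints: Unit PH2 3,191.28; Unit 5A 4,872.68; Unit 2C 1,241.30; Unit 3B 5,530.57; Unit 4B 5,114.17.
Held at cap: Unit 3B ($3,000); residual $16,950 reallocated over remaining ownership shares 12,778.
Redistributed shares: Unit PH2 3,751.34 → $3,751; Unit 5A 5,727.82 → $5,728; Unit 2C 1,459.15 → $1,459; Unit 4B 6,011.69 → $6,012.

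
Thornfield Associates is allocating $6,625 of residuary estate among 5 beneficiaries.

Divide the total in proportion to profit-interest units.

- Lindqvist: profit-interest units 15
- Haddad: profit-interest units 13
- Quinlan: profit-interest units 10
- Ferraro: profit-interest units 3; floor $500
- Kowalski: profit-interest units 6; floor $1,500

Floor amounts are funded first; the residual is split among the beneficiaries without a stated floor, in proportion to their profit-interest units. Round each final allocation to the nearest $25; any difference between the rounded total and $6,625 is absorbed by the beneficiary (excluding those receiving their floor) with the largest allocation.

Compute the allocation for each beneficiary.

Lindqvist: $1,825; Haddad: $1,575; Quinlan: $1,225; Ferraro: $500; Kowalski: $1,500

Fund the minimums — Ferraro $500; Kowalski $1,500. Remaining pool $4,625.
Remaining pool split over remaining profit-interest units 38: Lindqvist 1,825.66 → $1,825; Haddad 1,582.24 → $1,575; Quinlan 1,217.11 → $1,225.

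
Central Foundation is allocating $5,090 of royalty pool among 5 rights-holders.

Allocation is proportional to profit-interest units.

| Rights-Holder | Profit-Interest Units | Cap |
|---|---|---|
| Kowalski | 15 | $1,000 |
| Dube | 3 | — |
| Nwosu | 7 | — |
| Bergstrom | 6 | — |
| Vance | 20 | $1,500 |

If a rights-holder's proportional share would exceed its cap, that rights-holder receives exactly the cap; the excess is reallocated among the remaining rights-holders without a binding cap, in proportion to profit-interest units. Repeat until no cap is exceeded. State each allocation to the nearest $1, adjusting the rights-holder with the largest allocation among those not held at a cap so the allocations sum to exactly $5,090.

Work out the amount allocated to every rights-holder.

Kowalski: $1,000; Dube: $486; Nwosu: $1,133; Bergstrom: $971; Vance: $1,500

Sum of profit-interest units: 51.
Pro-rata shares before constraints: Kowalski 1,497.06; Dube 299.41; Nwosu 698.63; Bergstrom 598.82; Vance 1,996.08.
Cap binds for Kowalski ($1,000), Vance ($1,500); remaining pool $2,590 reallocated over remaining profit-interest units 16.
Shares after redistribution: Dube 485.62 → $486; Nwosu 1,133.12 → $1,133; Bergstrom 971.25 → $971.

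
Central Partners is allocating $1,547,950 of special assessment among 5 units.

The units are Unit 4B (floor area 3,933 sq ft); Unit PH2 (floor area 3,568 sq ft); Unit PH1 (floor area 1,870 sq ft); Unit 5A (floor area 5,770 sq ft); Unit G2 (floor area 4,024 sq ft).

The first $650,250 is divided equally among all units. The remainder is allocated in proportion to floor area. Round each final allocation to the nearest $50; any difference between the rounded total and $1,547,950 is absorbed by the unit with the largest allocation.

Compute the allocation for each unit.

First tranche $650,250 split equally: $130,050 each.
Remainder $897,700 by floor area (total 19,165): Unit 4B 184,224.06 → $184,200; Unit PH2 167,127.24 → $167,150; Unit PH1 87,591.91 → $87,600; Unit 5A 270,270.23 → $270,250; Unit G2 188,486.55 → $188,500.
Totals: Unit 4B $130,050 + $184,200 = $314,250; Unit PH2 $130,050 + $167,150 = $297,200; Unit PH1 $130,050 + $87,600 = $217,650; Unit 5A $130,050 + $270,250 = $400,300; Unit G2 $130,050 + $188,500 = $318,550.

Unit 4B: $314,250 | Unit PH2: $297,200 | Unit PH1: $217,650 | Unit 5A: $400,300 | Unit G2: $318,550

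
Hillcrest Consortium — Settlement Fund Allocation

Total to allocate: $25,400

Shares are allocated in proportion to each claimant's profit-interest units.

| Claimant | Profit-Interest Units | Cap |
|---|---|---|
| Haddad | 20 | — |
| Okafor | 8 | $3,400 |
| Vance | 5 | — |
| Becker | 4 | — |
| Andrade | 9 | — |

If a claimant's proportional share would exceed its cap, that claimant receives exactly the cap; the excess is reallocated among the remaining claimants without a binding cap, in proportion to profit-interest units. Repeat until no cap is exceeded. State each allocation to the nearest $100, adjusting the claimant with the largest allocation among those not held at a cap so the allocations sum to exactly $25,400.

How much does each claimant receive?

Total profit-interest units = 46.
Unconstrained shares: Haddad 11,043.48; Okafor 4,417.39; Vance 2,760.87; Becker 2,208.70; Andrade 4,969.57.
Cap binds for Okafor ($3,400); balance $22,000 reallocated over remaining profit-interest units 38.
Shares after redistribution: Haddad 11,578.95 → $11,600; Vance 2,894.74 → $2,900; Becker 2,315.79 → $2,300; Andrade 5,210.53 → $5,200.

Haddad: $11,600 · Okafor: $3,400 · Vance: $2,900 · Becker: $2,300 · Andrade: $5,200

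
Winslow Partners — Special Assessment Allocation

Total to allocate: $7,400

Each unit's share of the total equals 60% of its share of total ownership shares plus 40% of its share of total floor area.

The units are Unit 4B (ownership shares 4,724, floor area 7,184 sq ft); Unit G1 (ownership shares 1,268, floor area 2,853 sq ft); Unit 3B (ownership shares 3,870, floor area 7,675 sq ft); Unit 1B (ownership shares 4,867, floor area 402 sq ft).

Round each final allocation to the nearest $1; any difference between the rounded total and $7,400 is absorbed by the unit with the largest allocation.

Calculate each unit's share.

Totals — ownership shares 14,729, floor area 18,114.
Composite weights (60% ownership shares + 40% floor area): Unit 4B 0.3511; Unit G1 0.1147; Unit 3B 0.3271; Unit 1B 0.2071.
Raw shares: Unit 4B 2,597.97; Unit G1 848.44; Unit 3B 2,420.76; Unit 1B 1,532.83.
At nearest $1: Unit 4B $2,598; Unit G1 $848; Unit 3B $2,421; Unit 1B $1,533. Sum = $7,400.
No rounding difference to absorb.

Unit 4B: $2,598 | Unit G1: $848 | Unit 3B: $2,421 | Unit 1B: $1,533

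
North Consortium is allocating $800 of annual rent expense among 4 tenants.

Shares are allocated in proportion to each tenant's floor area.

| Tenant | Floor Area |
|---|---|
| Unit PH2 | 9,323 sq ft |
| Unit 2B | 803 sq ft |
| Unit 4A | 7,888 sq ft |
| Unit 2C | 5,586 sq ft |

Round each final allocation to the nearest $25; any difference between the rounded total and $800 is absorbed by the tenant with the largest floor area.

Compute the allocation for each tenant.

Total floor area = 23,600.
Proportional shares: Unit PH2 9,323/23,600 × $800 = 316.03; Unit 2B 803/23,600 × $800 = 27.22; Unit 4A 7,888/23,600 × $800 = 267.39; Unit 2C 5,586/23,600 × $800 = 189.36.
After rounding ($25): Unit PH2 $325; Unit 2B $25; Unit 4A $275; Unit 2C $200. Sum = $825.
Difference $800 − $825 = −$25 applied to largest floor area (Unit PH2): Unit PH2 becomes $300.

Unit PH2: $300; Unit 2B: $25; Unit 4A: $275; Unit 2C: $200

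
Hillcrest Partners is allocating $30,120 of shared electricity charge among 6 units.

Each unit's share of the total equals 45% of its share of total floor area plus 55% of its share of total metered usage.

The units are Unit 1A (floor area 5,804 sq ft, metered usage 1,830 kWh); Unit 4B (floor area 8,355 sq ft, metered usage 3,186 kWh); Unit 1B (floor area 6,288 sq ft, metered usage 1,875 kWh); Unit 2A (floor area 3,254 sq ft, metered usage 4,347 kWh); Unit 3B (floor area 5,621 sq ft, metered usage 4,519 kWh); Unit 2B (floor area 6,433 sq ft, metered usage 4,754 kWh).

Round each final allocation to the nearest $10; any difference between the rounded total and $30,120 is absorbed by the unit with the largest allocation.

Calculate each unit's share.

Floor area total 35,755; metered usage total 20,511.
Blended shares (45% floor area + 55% metered usage): Unit 1A 0.1221; Unit 4B 0.1906; Unit 1B 0.1294; Unit 2A 0.1575; Unit 3B 0.1919; Unit 2B 0.2084.
Proportional shares: Unit 1A 3,678.20; Unit 4B 5,740.43; Unit 1B 3,898.02; Unit 2A 4,744.44; Unit 3B 5,780.64; Unit 2B 6,278.26.
At nearest $10: Unit 1A $3,680; Unit 4B $5,740; Unit 1B $3,900; Unit 2A $4,740; Unit 3B $5,780; Unit 2B $6,280. Sum = $30,120.
No rounding difference to absorb.

Unit 1A: $3,680 | Unit 4B: $5,740 | Unit 1B: $3,900 | Unit 2A: $4,740 | Unit 3B: $5,780 | Unit 2B: $6,280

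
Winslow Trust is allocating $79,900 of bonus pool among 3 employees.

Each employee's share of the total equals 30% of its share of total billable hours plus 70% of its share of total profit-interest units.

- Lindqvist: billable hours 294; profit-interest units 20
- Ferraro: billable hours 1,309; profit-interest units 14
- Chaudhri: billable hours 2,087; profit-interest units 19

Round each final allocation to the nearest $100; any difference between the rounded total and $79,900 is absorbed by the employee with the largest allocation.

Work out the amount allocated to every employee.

Totals — billable hours 3,690, profit-interest units 53.
Blended shares (30% billable hours + 70% profit-interest units): Lindqvist 0.2881; Ferraro 0.2913; Chaudhri 0.4206.
Pro-rata amounts: Lindqvist 23,015.47; Ferraro 23,277.14; Chaudhri 33,607.39.
Rounded to nearest $100: Lindqvist $23,000; Ferraro $23,300; Chaudhri $33,600. Sum = $79,900.
Sum already equals the total — no adjustment.

Lindqvist: $23,000 · Ferraro: $23,300 · Chaudhri: $33,600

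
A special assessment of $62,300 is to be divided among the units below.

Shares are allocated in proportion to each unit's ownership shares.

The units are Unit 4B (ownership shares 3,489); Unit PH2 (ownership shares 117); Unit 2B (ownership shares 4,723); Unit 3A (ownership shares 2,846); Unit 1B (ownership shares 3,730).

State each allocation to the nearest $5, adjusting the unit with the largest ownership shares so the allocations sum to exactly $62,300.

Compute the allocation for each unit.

Combined ownership shares = 3,489 + 117 + 4,723 + 2,846 + 3,730 = 14,905.
Unrounded shares: Unit 4B 14,583.34; Unit PH2 489.04; Unit 2B 19,741.22; Unit 3A 11,895.73; Unit 1B 15,590.67.
At nearest $5: Unit 4B $14,585; Unit PH2 $490; Unit 2B $19,740; Unit 3A $11,895; Unit 1B $15,590. Sum = $62,300.
Sum already equals the total — no adjustment.

Unit 4B: $14,585; Unit PH2: $490; Unit 2B: $19,740; Unit 3A: $11,895; Unit 1B: $15,590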